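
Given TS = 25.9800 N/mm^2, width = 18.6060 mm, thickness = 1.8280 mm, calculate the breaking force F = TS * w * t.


Formula: F = TS * w * t
Substituting: F = 25.9800 * 18.6060 * 1.8280
Result: 883.6257 N


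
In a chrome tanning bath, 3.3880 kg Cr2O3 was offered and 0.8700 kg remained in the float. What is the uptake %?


Formula: Uptake = (offered - residual) / offered * 100
Substituting: Uptake = (3.3880 - 0.8700) / 3.3880 * 100
Result: 74.3211 %


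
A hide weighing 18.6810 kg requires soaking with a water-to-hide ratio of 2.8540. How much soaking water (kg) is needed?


Formula: Water = hide_weight * ratio
Substituting: Water = 18.6810 * 2.8540
Result: 53.3156 kg


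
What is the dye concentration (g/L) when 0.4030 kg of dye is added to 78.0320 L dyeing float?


Formula: Conc = dye_mass(kg) / volume(L) * 1000
Substituting: Conc = 0.4030 / 78.0320 * 1000
Result: 5.1645 g/L


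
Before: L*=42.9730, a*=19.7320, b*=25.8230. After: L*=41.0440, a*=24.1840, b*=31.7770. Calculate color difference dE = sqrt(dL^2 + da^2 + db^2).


dL = -1.9290, da = 4.4520, db = 5.9540
dE = sqrt((-1.9290)^2 + 4.4520^2 + 5.9540^2) = 7.6806


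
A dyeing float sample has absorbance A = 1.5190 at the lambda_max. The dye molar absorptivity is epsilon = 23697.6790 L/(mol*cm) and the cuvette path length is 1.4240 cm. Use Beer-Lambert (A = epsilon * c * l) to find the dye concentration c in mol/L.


Formula: c = A / (epsilon * l)
Substituting: c = 1.5190 / (23697.6790 * 1.4240)
Result: 4.5013e-05 mol/L


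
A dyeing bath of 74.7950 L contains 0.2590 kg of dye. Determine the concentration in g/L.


Formula: Conc = dye_mass(kg) / volume(L) * 1000
Substituting: Conc = 0.2590 / 74.7950 * 1000
Result: 3.4628 g/L


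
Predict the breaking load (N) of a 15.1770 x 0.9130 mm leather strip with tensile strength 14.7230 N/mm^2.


Formula: F = TS * w * t
Substituting: F = 14.7230 * 15.1770 * 0.9130
Result: 204.0107 N


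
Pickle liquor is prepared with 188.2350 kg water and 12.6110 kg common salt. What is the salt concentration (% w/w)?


Formula: Conc = salt / (water + salt) * 100
Substituting: Conc = 12.6110 / (188.2350 + 12.6110) * 100
Result: 6.2789 %


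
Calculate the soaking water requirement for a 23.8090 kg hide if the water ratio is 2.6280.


Formula: Water = hide_weight * ratio
Substituting: Water = 23.8090 * 2.6280
Result: 62.5701 kg


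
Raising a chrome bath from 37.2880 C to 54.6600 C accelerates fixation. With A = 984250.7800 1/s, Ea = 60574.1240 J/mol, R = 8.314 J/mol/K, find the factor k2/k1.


T1 = 37.2880 + 273.15 = 310.4380 K; T2 = 54.6600 + 273.15 = 327.8100 K
k1 = A * exp(-Ea/(R*T1)) = 984250.7800 * exp(-60574.1240/(8.314*310.4380)) = 6.3164e-05 1/s
k2 = A * exp(-Ea/(R*T2)) = 984250.7800 * exp(-60574.1240/(8.314*327.8100)) = 2.1909e-04 1/s
k2/k1 = 2.1909e-04 / 6.3164e-05 = 3.4686


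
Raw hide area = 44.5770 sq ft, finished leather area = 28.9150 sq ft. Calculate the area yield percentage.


Formula: Yield = finished / raw * 100
Substituting: Yield = 28.9150 / 44.5770 * 100
Result: 64.8653 %


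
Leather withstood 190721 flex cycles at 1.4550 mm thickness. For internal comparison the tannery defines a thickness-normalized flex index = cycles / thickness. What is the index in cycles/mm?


Formula: Index = cycles / thickness
Substituting: Index = 190721 / 1.4550
Result: 131079.7251 cycles/mm


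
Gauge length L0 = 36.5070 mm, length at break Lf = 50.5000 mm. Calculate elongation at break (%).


Formula: Elongation = (Lf - L0) / L0 * 100
Substituting: Elongation = (50.5000 - 36.5070) / 36.5070 * 100
Result: 38.3296 %


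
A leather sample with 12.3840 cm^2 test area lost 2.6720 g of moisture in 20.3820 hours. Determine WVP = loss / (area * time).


Formula: WVP = loss / (area * time)
Substituting: WVP = 2.6720 / (12.3840 * 20.3820)
Result: 0.0105859 g/(cm^2*hr)


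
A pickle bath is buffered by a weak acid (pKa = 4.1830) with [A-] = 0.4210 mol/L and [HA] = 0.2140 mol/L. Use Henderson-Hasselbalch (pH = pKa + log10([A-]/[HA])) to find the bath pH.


ratio = [A-] / [HA] = 0.4210 / 0.2140 = 1.9673
log10(ratio) = 0.2939
pH = pKa + log10(ratio) = 4.1830 + 0.2939 = 4.4769


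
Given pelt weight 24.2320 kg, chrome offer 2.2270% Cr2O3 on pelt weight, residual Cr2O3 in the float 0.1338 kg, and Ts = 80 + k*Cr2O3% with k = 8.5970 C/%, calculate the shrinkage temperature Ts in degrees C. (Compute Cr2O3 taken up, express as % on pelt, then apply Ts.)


Offered = pelt * offer_pct / 100 = 24.2320 * 2.2270 / 100 = 0.5396 kg
Uptake = offered - residual = 0.5396 - 0.1338 = 0.4058 kg
Cr2O3% on pelt = uptake / pelt * 100 = 0.4058 / 24.2320 * 100 = 1.6748 %
Ts = 80 + k * Cr2O3% = 80 + 8.5970 * 1.6748 = 94.3986 C


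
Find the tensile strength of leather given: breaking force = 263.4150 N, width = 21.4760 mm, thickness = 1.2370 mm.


Formula: TS = force / (width * thickness)
Substituting: TS = 263.4150 / (21.4760 * 1.2370)
Result: 9.9156 N/mm^2


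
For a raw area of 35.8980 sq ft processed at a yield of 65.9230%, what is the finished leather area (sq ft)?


Formula: finished = raw * yield / 100
Substituting: finished = 35.8980 * 65.9230 / 100
Result: 23.6650 sq ft


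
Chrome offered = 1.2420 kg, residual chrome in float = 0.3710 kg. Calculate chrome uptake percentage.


Formula: Uptake = (offered - residual) / offered * 100
Substituting: Uptake = (1.2420 - 0.3710) / 1.2420 * 100
Result: 70.1288 %


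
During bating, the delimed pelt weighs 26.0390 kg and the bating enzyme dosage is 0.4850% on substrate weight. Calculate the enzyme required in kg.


Formula: Enzyme = substrate * pct / 100
Substituting: Enzyme = 26.0390 * 0.4850 / 100
Result: 0.1263 kg


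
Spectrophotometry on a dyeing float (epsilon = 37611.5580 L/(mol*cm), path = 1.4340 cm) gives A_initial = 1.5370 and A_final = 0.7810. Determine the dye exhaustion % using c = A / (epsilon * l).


c_initial = A_i / (epsilon * l) = 1.5370 / (37611.5580 * 1.4340) = 2.8497e-05 mol/L
c_final = A_f / (epsilon * l) = 0.7810 / (37611.5580 * 1.4340) = 1.4480e-05 mol/L
Exhaustion = (c_initial - c_final) / c_initial * 100 = (2.8497e-05 - 1.4480e-05) / 2.8497e-05 * 100 = 49.1867 %


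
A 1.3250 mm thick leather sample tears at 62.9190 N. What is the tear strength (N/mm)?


Formula: Tear strength = force / thickness
Substituting: Tear strength = 62.9190 / 1.3250
Result: 47.4860 N/mm


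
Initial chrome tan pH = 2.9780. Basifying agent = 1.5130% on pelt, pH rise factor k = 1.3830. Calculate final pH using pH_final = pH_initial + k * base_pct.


Formula: pH_final = pH_initial + k * base_pct
Substituting: pH_final = 2.9780 + 1.3830 * 1.5130
Result: 5.0705


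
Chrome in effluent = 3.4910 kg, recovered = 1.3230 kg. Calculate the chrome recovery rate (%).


Formula: Recovery = recovered / input * 100
Substituting: Recovery = 1.3230 / 3.4910 * 100
Result: 37.8975 %


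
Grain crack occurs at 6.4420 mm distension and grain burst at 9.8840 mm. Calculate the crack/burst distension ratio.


Formula: Ratio = crack / burst
Substituting: Ratio = 6.4420 / 9.8840
Result: 0.6518


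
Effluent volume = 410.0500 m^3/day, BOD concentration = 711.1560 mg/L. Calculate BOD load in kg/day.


Formula: BOD_load = volume * conc / 1000
Substituting: BOD_load = 410.0500 * 711.1560 / 1000
Result: 291.6095 kg/day


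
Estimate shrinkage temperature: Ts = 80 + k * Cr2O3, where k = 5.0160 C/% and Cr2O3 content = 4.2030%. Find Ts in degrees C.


Formula: Ts = 80 + k * Cr2O3
Substituting: Ts = 80 + 5.0160 * 4.2030
Result: 101.0822 C


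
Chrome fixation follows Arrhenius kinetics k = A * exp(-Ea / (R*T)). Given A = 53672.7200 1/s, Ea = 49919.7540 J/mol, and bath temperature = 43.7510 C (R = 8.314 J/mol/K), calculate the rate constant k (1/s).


T_K = T_C + 273.15 = 43.7510 + 273.15 = 316.9010 K
exponent = -Ea / (R * T_K) = -49919.7540 / (8.314 * 316.9010) = -18.9469
k = A * exp(exponent) = 53672.7200 * exp(-18.9469) = 3.1711e-04 1/s


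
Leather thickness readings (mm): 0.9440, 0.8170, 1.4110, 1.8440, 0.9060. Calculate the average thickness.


Formula: Average = sum / n
Substituting: Average = 5.9220 / 5
Result: 1.1844 mm


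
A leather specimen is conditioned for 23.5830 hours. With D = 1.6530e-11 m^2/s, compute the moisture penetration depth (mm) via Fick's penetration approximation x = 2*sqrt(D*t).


t = 23.5830 hr * 3600 = 84898.8000 s
D * t = 1.6530e-11 * 84898.8000 = 1.4034e-06
x = 2 * sqrt(D*t) = 2 * sqrt(1.4034e-06) = 0.00236928 m = 2.3693 mm


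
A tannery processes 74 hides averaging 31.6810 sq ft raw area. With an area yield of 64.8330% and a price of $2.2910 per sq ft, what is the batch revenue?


Raw_total = N * avg_area = 74 * 31.6810 = 2344.3940 sq ft
Finished = Raw_total * yield / 100 = 2344.3940 * 64.8330 / 100 = 1519.9410 sq ft
Value = Finished * price = 1519.9410 * 2.2910 = 3482.1847 $


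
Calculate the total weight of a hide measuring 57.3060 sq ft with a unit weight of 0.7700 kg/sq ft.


Formula: Weight = area * weight_per_sqft
Substituting: Weight = 57.3060 * 0.7700
Result: 44.1256 kg


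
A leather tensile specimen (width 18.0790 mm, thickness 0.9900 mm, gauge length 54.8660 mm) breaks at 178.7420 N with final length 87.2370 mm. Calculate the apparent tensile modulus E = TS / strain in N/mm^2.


TS = F / (w * t) = 178.7420 / (18.0790 * 0.9900) = 9.9866 N/mm^2
strain = (Lf - L0) / L0 = (87.2370 - 54.8660) / 54.8660 = 0.5900
E = TS / strain = 9.9866 / 0.5900 = 16.9264 N/mm^2


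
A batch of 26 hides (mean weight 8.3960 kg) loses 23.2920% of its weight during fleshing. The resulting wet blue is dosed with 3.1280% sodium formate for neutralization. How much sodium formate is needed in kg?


Total_raw = N * avg_wt = 26 * 8.3960 = 218.2960 kg
Substrate = Total_raw * (1 - loss/100) = 218.2960 * (1 - 23.2920/100) = 167.4505 kg
Neutralizer = Substrate * pct / 100 = 167.4505 * 3.1280 / 100 = 5.2379 kg


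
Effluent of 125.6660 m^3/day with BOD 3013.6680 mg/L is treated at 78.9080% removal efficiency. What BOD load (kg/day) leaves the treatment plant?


Load_in = volume * conc / 1000 = 125.6660 * 3013.6680 / 1000 = 378.7156 kg/day
Removed = Load_in * eff / 100 = 378.7156 * 78.9080 / 100 = 298.8369 kg/day
Load_out = Load_in - Removed = 378.7156 - 298.8369 = 79.8787 kg/day


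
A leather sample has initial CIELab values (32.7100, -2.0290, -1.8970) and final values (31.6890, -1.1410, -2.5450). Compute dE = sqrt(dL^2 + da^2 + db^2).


dL = -1.0210, da = 0.8880, db = -0.6480
dE = sqrt((-1.0210)^2 + 0.8880^2 + (-0.6480)^2) = 1.5003


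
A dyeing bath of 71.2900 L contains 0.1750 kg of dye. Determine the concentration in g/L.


Formula: Conc = dye_mass(kg) / volume(L) * 1000
Substituting: Conc = 0.1750 / 71.2900 * 1000
Result: 2.4548 g/L


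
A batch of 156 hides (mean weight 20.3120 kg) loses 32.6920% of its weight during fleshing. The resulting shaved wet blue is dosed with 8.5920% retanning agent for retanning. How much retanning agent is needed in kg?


Total_raw = N * avg_wt = 156 * 20.3120 = 3168.6720 kg
Substrate = Total_raw * (1 - loss/100) = 3168.6720 * (1 - 32.6920/100) = 2132.7697 kg
Retan = Substrate * pct / 100 = 2132.7697 * 8.5920 / 100 = 183.2476 kg


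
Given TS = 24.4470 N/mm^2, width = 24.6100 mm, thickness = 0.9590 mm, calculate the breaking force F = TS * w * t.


Formula: F = TS * w * t
Substituting: F = 24.4470 * 24.6100 * 0.9590
Result: 576.9734 N


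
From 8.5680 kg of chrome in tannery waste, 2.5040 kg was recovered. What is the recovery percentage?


Formula: Recovery = recovered / input * 100
Substituting: Recovery = 2.5040 / 8.5680 * 100
Result: 29.2250 %


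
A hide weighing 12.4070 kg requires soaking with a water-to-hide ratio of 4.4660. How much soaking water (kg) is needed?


Formula: Water = hide_weight * ratio
Substituting: Water = 12.4070 * 4.4660
Result: 55.4097 kg


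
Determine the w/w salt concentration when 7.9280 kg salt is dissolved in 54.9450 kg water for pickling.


Formula: Conc = salt / (water + salt) * 100
Substituting: Conc = 7.9280 / (54.9450 + 7.9280) * 100
Result: 12.6095 %


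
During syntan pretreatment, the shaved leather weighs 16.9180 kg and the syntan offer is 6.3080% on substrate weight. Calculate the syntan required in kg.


Formula: Syntan = substrate * pct / 100
Substituting: Syntan = 16.9180 * 6.3080 / 100
Result: 1.0672 kg


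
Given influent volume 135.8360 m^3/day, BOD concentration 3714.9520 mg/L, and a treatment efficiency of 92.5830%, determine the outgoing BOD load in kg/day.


Load_in = volume * conc / 1000 = 135.8360 * 3714.9520 / 1000 = 504.6242 kg/day
Removed = Load_in * eff / 100 = 504.6242 * 92.5830 / 100 = 467.1962 kg/day
Load_out = Load_in - Removed = 504.6242 - 467.1962 = 37.4280 kg/day


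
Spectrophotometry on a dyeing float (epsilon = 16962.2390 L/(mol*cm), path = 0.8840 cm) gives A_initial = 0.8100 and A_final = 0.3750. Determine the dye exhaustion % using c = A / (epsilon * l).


c_initial = A_i / (epsilon * l) = 0.8100 / (16962.2390 * 0.8840) = 5.4019e-05 mol/L
c_final = A_f / (epsilon * l) = 0.3750 / (16962.2390 * 0.8840) = 2.5009e-05 mol/L
Exhaustion = (c_initial - c_final) / c_initial * 100 = (5.4019e-05 - 2.5009e-05) / 5.4019e-05 * 100 = 53.7037 %


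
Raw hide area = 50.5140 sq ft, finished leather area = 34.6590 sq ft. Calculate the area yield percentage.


Formula: Yield = finished / raw * 100
Substituting: Yield = 34.6590 / 50.5140 * 100
Result: 68.6127 %


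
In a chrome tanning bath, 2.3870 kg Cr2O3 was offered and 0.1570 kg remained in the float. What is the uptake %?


Formula: Uptake = (offered - residual) / offered * 100
Substituting: Uptake = (2.3870 - 0.1570) / 2.3870 * 100
Result: 93.4227 %


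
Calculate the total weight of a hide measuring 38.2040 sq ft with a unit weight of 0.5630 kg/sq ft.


Formula: Weight = area * weight_per_sqft
Substituting: Weight = 38.2040 * 0.5630
Result: 21.5089 kg


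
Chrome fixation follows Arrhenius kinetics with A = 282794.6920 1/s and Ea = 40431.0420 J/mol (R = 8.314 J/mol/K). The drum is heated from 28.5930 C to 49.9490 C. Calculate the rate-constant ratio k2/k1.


T1 = 28.5930 + 273.15 = 301.7430 K; T2 = 49.9490 + 273.15 = 323.0990 K
k1 = A * exp(-Ea/(R*T1)) = 282794.6920 * exp(-40431.0420/(8.314*301.7430)) = 0.0283278 1/s
k2 = A * exp(-Ea/(R*T2)) = 282794.6920 * exp(-40431.0420/(8.314*323.0990)) = 0.082195 1/s
k2/k1 = 0.082195 / 0.0283278 = 2.9016


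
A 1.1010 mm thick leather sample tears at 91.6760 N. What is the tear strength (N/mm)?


Formula: Tear strength = force / thickness
Substituting: Tear strength = 91.6760 / 1.1010
Result: 83.2661 N/mm


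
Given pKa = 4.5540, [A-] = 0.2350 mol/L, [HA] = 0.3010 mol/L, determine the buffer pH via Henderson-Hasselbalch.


ratio = [A-] / [HA] = 0.2350 / 0.3010 = 0.7807
log10(ratio) = -0.1075
pH = pKa + log10(ratio) = 4.5540 - 0.1075 = 4.4465


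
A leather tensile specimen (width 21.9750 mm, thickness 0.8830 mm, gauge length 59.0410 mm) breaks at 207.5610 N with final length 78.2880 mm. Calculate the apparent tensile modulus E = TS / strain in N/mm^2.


TS = F / (w * t) = 207.5610 / (21.9750 * 0.8830) = 10.6969 N/mm^2
strain = (Lf - L0) / L0 = (78.2880 - 59.0410) / 59.0410 = 0.3260
E = TS / strain = 10.6969 / 0.3260 = 32.8131 N/mm^2


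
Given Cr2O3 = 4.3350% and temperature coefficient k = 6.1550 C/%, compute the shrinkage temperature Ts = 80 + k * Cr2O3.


Formula: Ts = 80 + k * Cr2O3
Substituting: Ts = 80 + 6.1550 * 4.3350
Result: 106.6819 C


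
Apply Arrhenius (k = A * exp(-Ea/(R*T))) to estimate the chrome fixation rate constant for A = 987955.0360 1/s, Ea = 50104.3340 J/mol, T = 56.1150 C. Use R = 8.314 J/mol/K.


T_K = T_C + 273.15 = 56.1150 + 273.15 = 329.2650 K
exponent = -Ea / (R * T_K) = -50104.3340 / (8.314 * 329.2650) = -18.3029
k = A * exp(exponent) = 987955.0360 * exp(-18.3029) = 0.0111146 1/s


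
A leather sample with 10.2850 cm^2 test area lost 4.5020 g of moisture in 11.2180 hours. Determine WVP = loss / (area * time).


Formula: WVP = loss / (area * time)
Substituting: WVP = 4.5020 / (10.2850 * 11.2180)
Result: 0.0390199 g/(cm^2*hr)


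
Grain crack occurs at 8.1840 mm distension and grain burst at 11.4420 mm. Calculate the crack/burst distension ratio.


Formula: Ratio = crack / burst
Substituting: Ratio = 8.1840 / 11.4420
Result: 0.7153


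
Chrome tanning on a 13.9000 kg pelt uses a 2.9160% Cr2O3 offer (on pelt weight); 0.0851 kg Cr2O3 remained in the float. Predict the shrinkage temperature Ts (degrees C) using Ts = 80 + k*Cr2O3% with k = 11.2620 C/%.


Offered = pelt * offer_pct / 100 = 13.9000 * 2.9160 / 100 = 0.4053 kg
Uptake = offered - residual = 0.4053 - 0.0851 = 0.3202 kg
Cr2O3% on pelt = uptake / pelt * 100 = 0.3202 / 13.9000 * 100 = 2.3038 %
Ts = 80 + k * Cr2O3% = 80 + 11.2620 * 2.3038 = 105.9451 C


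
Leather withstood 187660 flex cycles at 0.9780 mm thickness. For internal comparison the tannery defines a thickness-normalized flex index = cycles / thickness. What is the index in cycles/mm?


Formula: Index = cycles / thickness
Substituting: Index = 187660 / 0.9780
Result: 191881.3906 cycles/mm


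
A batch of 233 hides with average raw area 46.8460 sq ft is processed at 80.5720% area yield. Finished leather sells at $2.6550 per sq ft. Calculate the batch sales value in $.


Raw_total = N * avg_area = 233 * 46.8460 = 10915.1180 sq ft
Finished = Raw_total * yield / 100 = 10915.1180 * 80.5720 / 100 = 8794.5289 sq ft
Value = Finished * price = 8794.5289 * 2.6550 = 23349.4742 $


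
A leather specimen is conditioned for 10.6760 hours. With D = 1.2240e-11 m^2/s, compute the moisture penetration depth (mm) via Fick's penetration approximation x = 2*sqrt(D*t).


t = 10.6760 hr * 3600 = 38433.6000 s
D * t = 1.2240e-11 * 38433.6000 = 4.7043e-07
x = 2 * sqrt(D*t) = 2 * sqrt(4.7043e-07) = 0.00137175 m = 1.3718 mm


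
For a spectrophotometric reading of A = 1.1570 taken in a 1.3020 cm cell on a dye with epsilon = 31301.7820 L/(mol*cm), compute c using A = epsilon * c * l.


Formula: c = A / (epsilon * l)
Substituting: c = 1.1570 / (31301.7820 * 1.3020)
Result: 2.8389e-05 mol/L


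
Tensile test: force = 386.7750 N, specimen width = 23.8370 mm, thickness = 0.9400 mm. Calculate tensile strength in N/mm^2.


Formula: TS = force / (width * thickness)
Substituting: TS = 386.7750 / (23.8370 * 0.9400)
Result: 17.2615 N/mm^2


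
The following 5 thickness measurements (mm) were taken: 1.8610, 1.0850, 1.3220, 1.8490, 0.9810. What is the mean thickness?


Formula: Average = sum / n
Substituting: Average = 7.0980 / 5
Result: 1.4196 mm


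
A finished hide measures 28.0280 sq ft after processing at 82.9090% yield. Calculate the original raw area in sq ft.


Formula: raw = finished * 100 / yield
Substituting: raw = 28.0280 * 100 / 82.9090
Result: 33.8057 sq ft


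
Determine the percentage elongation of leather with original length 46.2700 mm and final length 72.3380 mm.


Formula: Elongation = (Lf - L0) / L0 * 100
Substituting: Elongation = (72.3380 - 46.2700) / 46.2700 * 100
Result: 56.3389 %


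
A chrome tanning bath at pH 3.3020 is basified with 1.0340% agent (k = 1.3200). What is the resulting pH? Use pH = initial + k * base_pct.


Formula: pH_final = pH_initial + k * base_pct
Substituting: pH_final = 3.3020 + 1.3200 * 1.0340
Result: 4.6669


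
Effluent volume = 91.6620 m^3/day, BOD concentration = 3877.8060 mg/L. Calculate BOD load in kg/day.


Formula: BOD_load = volume * conc / 1000
Substituting: BOD_load = 91.6620 * 3877.8060 / 1000
Result: 355.4475 kg/day


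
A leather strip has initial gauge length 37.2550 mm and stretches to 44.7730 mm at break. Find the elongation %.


Formula: Elongation = (Lf - L0) / L0 * 100
Substituting: Elongation = (44.7730 - 37.2550) / 37.2550 * 100
Result: 20.1798 %


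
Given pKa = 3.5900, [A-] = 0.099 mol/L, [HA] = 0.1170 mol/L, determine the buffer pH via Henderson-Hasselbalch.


ratio = [A-] / [HA] = 0.099 / 0.1170 = 0.8462
log10(ratio) = -0.0725507
pH = pKa + log10(ratio) = 3.5900 - 0.0725507 = 3.5174


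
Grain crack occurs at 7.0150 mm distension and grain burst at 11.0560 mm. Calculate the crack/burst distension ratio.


Formula: Ratio = crack / burst
Substituting: Ratio = 7.0150 / 11.0560
Result: 0.6345


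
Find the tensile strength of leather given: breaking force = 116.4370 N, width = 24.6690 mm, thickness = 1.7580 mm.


Formula: TS = force / (width * thickness)
Substituting: TS = 116.4370 / (24.6690 * 1.7580)
Result: 2.6849 N/mm^2


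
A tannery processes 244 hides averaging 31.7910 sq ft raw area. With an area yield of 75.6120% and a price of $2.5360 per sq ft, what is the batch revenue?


Raw_total = N * avg_area = 244 * 31.7910 = 7757.0040 sq ft
Finished = Raw_total * yield / 100 = 7757.0040 * 75.6120 / 100 = 5865.2259 sq ft
Value = Finished * price = 5865.2259 * 2.5360 = 14874.2128 $


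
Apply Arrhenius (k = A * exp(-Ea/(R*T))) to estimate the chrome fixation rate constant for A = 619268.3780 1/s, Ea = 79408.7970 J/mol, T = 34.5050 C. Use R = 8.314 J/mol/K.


T_K = T_C + 273.15 = 34.5050 + 273.15 = 307.6550 K
exponent = -Ea / (R * T_K) = -79408.7970 / (8.314 * 307.6550) = -31.0452
k = A * exp(exponent) = 619268.3780 * exp(-31.0452) = 2.0376e-08 1/s


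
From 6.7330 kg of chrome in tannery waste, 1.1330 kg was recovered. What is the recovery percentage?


Formula: Recovery = recovered / input * 100
Substituting: Recovery = 1.1330 / 6.7330 * 100
Result: 16.8276 %


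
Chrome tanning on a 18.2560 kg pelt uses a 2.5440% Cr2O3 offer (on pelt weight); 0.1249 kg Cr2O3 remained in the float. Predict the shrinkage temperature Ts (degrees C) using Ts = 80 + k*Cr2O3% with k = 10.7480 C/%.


Offered = pelt * offer_pct / 100 = 18.2560 * 2.5440 / 100 = 0.4644 kg
Uptake = offered - residual = 0.4644 - 0.1249 = 0.3395 kg
Cr2O3% on pelt = uptake / pelt * 100 = 0.3395 / 18.2560 * 100 = 1.8598 %
Ts = 80 + k * Cr2O3% = 80 + 10.7480 * 1.8598 = 99.9896 C


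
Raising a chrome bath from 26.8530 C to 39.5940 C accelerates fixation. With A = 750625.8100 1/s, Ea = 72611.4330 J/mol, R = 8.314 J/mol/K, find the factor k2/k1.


T1 = 26.8530 + 273.15 = 300.0030 K; T2 = 39.5940 + 273.15 = 312.7440 K
k1 = A * exp(-Ea/(R*T1)) = 750625.8100 * exp(-72611.4330/(8.314*300.0030)) = 1.7073e-07 1/s
k2 = A * exp(-Ea/(R*T2)) = 750625.8100 * exp(-72611.4330/(8.314*312.7440)) = 5.5897e-07 1/s
k2/k1 = 5.5897e-07 / 1.7073e-07 = 3.2740


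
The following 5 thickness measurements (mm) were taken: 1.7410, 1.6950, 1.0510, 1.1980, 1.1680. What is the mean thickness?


Formula: Average = sum / n
Substituting: Average = 6.8530 / 5
Result: 1.3706 mm


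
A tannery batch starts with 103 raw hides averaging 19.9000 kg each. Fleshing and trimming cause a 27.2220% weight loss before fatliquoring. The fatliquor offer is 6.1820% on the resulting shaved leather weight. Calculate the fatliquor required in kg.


Total_raw = N * avg_wt = 103 * 19.9000 = 2049.7000 kg
Substrate = Total_raw * (1 - loss/100) = 2049.7000 * (1 - 27.2220/100) = 1491.7307 kg
Fat = Substrate * pct / 100 = 1491.7307 * 6.1820 / 100 = 92.2188 kg


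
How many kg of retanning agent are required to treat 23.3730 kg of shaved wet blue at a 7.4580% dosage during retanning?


Formula: Retan = substrate * pct / 100
Substituting: Retan = 23.3730 * 7.4580 / 100
Result: 1.7432 kg


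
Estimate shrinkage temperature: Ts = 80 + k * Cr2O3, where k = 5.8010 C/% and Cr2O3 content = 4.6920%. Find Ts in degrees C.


Formula: Ts = 80 + k * Cr2O3
Substituting: Ts = 80 + 5.8010 * 4.6920
Result: 107.2183 C


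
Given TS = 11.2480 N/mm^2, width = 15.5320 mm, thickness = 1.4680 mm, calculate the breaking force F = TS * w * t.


Formula: F = TS * w * t
Substituting: F = 11.2480 * 15.5320 * 1.4680
Result: 256.4654 N


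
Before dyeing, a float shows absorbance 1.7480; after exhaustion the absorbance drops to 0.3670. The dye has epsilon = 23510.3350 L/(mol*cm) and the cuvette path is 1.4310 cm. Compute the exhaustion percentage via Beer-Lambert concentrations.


c_initial = A_i / (epsilon * l) = 1.7480 / (23510.3350 * 1.4310) = 5.1957e-05 mol/L
c_final = A_f / (epsilon * l) = 0.3670 / (23510.3350 * 1.4310) = 1.0909e-05 mol/L
Exhaustion = (c_initial - c_final) / c_initial * 100 = (5.1957e-05 - 1.0909e-05) / 5.1957e-05 * 100 = 79.0046 %


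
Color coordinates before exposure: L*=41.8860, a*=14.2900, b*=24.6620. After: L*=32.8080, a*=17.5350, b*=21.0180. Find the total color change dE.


dL = -9.0780, da = 3.2450, db = -3.6440
dE = sqrt((-9.0780)^2 + 3.2450^2 + (-3.6440)^2) = 10.3063


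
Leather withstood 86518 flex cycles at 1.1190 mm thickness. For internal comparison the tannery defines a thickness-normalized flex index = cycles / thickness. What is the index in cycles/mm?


Formula: Index = cycles / thickness
Substituting: Index = 86518 / 1.1190
Result: 77317.2475 cycles/mm


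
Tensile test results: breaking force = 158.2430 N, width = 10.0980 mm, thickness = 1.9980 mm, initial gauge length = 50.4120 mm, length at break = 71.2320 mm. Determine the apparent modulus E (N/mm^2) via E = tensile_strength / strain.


TS = F / (w * t) = 158.2430 / (10.0980 * 1.9980) = 7.8432 N/mm^2
strain = (Lf - L0) / L0 = (71.2320 - 50.4120) / 50.4120 = 0.4130
E = TS / strain = 7.8432 / 0.4130 = 18.9910 N/mm^2


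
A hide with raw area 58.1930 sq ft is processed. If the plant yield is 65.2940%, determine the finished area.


Formula: finished = raw * yield / 100
Substituting: finished = 58.1930 * 65.2940 / 100
Result: 37.9965 sq ft


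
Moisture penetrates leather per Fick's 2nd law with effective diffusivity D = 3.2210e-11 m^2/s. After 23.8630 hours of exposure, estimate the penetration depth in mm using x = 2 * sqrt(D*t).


t = 23.8630 hr * 3600 = 85906.8000 s
D * t = 3.2210e-11 * 85906.8000 = 2.7671e-06
x = 2 * sqrt(D*t) = 2 * sqrt(2.7671e-06) = 0.0033269 m = 3.3269 mm


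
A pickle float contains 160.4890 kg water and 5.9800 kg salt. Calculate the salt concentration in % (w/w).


Formula: Conc = salt / (water + salt) * 100
Substituting: Conc = 5.9800 / (160.4890 + 5.9800) * 100
Result: 3.5923 %


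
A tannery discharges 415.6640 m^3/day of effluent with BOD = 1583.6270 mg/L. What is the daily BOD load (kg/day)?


Formula: BOD_load = volume * conc / 1000
Substituting: BOD_load = 415.6640 * 1583.6270 / 1000
Result: 658.2567 kg/day


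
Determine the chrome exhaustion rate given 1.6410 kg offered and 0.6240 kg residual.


Formula: Uptake = (offered - residual) / offered * 100
Substituting: Uptake = (1.6410 - 0.6240) / 1.6410 * 100
Result: 61.9744 %


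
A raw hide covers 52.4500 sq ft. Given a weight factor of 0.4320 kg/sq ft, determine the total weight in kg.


Formula: Weight = area * weight_per_sqft
Substituting: Weight = 52.4500 * 0.4320
Result: 22.6584 kg


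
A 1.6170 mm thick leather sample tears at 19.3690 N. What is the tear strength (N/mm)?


Formula: Tear strength = force / thickness
Substituting: Tear strength = 19.3690 / 1.6170
Result: 11.9784 N/mm


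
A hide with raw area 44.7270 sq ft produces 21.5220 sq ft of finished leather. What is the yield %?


Formula: Yield = finished / raw * 100
Substituting: Yield = 21.5220 / 44.7270 * 100
Result: 48.1186 %


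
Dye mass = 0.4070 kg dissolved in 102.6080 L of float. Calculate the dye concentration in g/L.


Formula: Conc = dye_mass(kg) / volume(L) * 1000
Substituting: Conc = 0.4070 / 102.6080 * 1000
Result: 3.9666 g/L


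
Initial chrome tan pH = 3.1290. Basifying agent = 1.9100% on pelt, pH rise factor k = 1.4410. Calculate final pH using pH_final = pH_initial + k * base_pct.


Formula: pH_final = pH_initial + k * base_pct
Substituting: pH_final = 3.1290 + 1.4410 * 1.9100
Result: 5.8813


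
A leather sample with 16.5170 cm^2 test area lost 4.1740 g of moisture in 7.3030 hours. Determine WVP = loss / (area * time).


Formula: WVP = loss / (area * time)
Substituting: WVP = 4.1740 / (16.5170 * 7.3030)
Result: 0.0346035 g/(cm^2*hr)


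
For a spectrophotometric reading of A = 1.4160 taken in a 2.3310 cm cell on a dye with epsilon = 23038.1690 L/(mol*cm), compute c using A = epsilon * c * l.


Formula: c = A / (epsilon * l)
Substituting: c = 1.4160 / (23038.1690 * 2.3310)
Result: 2.6368e-05 mol/L


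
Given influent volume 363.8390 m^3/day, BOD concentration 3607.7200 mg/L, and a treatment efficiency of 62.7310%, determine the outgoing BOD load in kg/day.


Load_in = volume * conc / 1000 = 363.8390 * 3607.7200 / 1000 = 1312.6292 kg/day
Removed = Load_in * eff / 100 = 1312.6292 * 62.7310 / 100 = 823.4254 kg/day
Load_out = Load_in - Removed = 1312.6292 - 823.4254 = 489.2038 kg/day


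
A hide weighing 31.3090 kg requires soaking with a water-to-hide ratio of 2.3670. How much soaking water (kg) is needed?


Formula: Water = hide_weight * ratio
Substituting: Water = 31.3090 * 2.3670
Result: 74.1084 kg


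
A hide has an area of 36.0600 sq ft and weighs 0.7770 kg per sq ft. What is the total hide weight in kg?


Formula: Weight = area * weight_per_sqft
Substituting: Weight = 36.0600 * 0.7770
Result: 28.0186 kg


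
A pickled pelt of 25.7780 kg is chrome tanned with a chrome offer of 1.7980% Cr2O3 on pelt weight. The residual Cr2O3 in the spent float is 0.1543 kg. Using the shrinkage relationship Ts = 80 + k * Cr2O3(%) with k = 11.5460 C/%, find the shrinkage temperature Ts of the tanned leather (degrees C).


Offered = pelt * offer_pct / 100 = 25.7780 * 1.7980 / 100 = 0.4635 kg
Uptake = offered - residual = 0.4635 - 0.1543 = 0.3092 kg
Cr2O3% on pelt = uptake / pelt * 100 = 0.3092 / 25.7780 * 100 = 1.1994 %
Ts = 80 + k * Cr2O3% = 80 + 11.5460 * 1.1994 = 93.8486 C


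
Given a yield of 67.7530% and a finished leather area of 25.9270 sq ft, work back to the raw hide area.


Formula: raw = finished * 100 / yield
Substituting: raw = 25.9270 * 100 / 67.7530
Result: 38.2669 sq ft


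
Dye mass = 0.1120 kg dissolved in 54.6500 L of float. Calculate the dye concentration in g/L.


Formula: Conc = dye_mass(kg) / volume(L) * 1000
Substituting: Conc = 0.1120 / 54.6500 * 1000
Result: 2.0494 g/L


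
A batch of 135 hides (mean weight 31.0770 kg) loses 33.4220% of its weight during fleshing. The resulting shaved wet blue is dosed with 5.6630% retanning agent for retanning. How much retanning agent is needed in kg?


Total_raw = N * avg_wt = 135 * 31.0770 = 4195.3950 kg
Substrate = Total_raw * (1 - loss/100) = 4195.3950 * (1 - 33.4220/100) = 2793.2101 kg
Retan = Substrate * pct / 100 = 2793.2101 * 5.6630 / 100 = 158.1795 kg


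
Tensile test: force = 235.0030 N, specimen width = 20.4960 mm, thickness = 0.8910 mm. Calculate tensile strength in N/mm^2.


Formula: TS = force / (width * thickness)
Substituting: TS = 235.0030 / (20.4960 * 0.8910)
Result: 12.8685 N/mm^2


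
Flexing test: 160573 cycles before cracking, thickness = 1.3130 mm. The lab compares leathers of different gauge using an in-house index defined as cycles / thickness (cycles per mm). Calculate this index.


Formula: Index = cycles / thickness
Substituting: Index = 160573 / 1.3130
Result: 122294.7449 cycles/mm


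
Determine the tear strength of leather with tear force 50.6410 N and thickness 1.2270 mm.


Formula: Tear strength = force / thickness
Substituting: Tear strength = 50.6410 / 1.2270
Result: 41.2722 N/mm


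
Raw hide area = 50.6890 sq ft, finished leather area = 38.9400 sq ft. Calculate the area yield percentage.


Formula: Yield = finished / raw * 100
Substituting: Yield = 38.9400 / 50.6890 * 100
Result: 76.8214 %


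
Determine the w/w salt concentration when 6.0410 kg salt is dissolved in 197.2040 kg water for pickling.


Formula: Conc = salt / (water + salt) * 100
Substituting: Conc = 6.0410 / (197.2040 + 6.0410) * 100
Result: 2.9723 %


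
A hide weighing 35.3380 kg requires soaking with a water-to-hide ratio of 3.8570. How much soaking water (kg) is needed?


Formula: Water = hide_weight * ratio
Substituting: Water = 35.3380 * 3.8570
Result: 136.2987 kg


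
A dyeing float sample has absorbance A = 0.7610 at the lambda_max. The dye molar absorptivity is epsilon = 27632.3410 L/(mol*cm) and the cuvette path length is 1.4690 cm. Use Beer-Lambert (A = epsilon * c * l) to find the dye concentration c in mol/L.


Formula: c = A / (epsilon * l)
Substituting: c = 0.7610 / (27632.3410 * 1.4690)
Result: 1.8748e-05 mol/L


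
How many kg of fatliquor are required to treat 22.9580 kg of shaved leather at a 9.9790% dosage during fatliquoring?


Formula: Fat = substrate * pct / 100
Substituting: Fat = 22.9580 * 9.9790 / 100
Result: 2.2910 kg


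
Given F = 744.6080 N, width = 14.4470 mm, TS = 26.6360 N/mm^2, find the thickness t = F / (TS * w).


Formula: t = F / (TS * w)
Substituting: t = 744.6080 / (26.6360 * 14.4470)
Result: 1.9350 mm


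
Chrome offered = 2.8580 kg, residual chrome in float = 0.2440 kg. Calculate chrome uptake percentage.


Formula: Uptake = (offered - residual) / offered * 100
Substituting: Uptake = (2.8580 - 0.2440) / 2.8580 * 100
Result: 91.4626 %


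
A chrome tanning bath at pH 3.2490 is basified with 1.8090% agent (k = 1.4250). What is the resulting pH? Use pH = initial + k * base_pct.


Formula: pH_final = pH_initial + k * base_pct
Substituting: pH_final = 3.2490 + 1.4250 * 1.8090
Result: 5.8268


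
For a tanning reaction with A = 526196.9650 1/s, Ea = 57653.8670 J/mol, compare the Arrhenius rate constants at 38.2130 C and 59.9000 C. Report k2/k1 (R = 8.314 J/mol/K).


T1 = 38.2130 + 273.15 = 311.3630 K; T2 = 59.9000 + 273.15 = 333.0500 K
k1 = A * exp(-Ea/(R*T1)) = 526196.9650 * exp(-57653.8670/(8.314*311.3630)) = 1.1187e-04 1/s
k2 = A * exp(-Ea/(R*T2)) = 526196.9650 * exp(-57653.8670/(8.314*333.0500)) = 4.7703e-04 1/s
k2/k1 = 4.7703e-04 / 1.1187e-04 = 4.2642


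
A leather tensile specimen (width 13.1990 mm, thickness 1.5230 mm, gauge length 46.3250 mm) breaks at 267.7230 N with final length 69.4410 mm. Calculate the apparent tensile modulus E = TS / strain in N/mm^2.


TS = F / (w * t) = 267.7230 / (13.1990 * 1.5230) = 13.3182 N/mm^2
strain = (Lf - L0) / L0 = (69.4410 - 46.3250) / 46.3250 = 0.4990
E = TS / strain = 13.3182 / 0.4990 = 26.6899 N/mm^2


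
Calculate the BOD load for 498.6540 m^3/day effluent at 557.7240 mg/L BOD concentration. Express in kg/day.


Formula: BOD_load = volume * conc / 1000
Substituting: BOD_load = 498.6540 * 557.7240 / 1000
Result: 278.1113 kg/day


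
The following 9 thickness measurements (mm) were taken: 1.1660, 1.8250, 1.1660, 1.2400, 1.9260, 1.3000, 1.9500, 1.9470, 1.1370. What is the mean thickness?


Formula: Average = sum / n
Substituting: Average = 13.6570 / 9
Result: 1.5174 mm


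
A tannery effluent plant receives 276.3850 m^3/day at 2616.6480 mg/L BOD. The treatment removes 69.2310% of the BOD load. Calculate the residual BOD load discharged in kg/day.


Load_in = volume * conc / 1000 = 276.3850 * 2616.6480 / 1000 = 723.2023 kg/day
Removed = Load_in * eff / 100 = 723.2023 * 69.2310 / 100 = 500.6802 kg/day
Load_out = Load_in - Removed = 723.2023 - 500.6802 = 222.5221 kg/day


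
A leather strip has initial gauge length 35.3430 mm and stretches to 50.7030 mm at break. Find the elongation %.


Formula: Elongation = (Lf - L0) / L0 * 100
Substituting: Elongation = (50.7030 - 35.3430) / 35.3430 * 100
Result: 43.4598 %


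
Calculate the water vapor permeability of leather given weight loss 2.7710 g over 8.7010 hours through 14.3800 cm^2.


Formula: WVP = loss / (area * time)
Substituting: WVP = 2.7710 / (14.3800 * 8.7010)
Result: 0.0221467 g/(cm^2*hr)


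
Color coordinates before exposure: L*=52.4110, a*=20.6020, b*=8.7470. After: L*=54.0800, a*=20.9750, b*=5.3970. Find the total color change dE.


dL = 1.6690, da = 0.3730, db = -3.3500
dE = sqrt(1.6690^2 + 0.3730^2 + (-3.3500)^2) = 3.7613


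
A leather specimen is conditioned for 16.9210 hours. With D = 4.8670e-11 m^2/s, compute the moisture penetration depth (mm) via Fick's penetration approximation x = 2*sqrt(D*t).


t = 16.9210 hr * 3600 = 60915.6000 s
D * t = 4.8670e-11 * 60915.6000 = 2.9648e-06
x = 2 * sqrt(D*t) = 2 * sqrt(2.9648e-06) = 0.0034437 m = 3.4437 mm


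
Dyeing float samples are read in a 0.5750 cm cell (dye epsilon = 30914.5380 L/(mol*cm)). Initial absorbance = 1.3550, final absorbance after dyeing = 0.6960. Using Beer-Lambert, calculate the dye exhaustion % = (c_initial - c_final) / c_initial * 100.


c_initial = A_i / (epsilon * l) = 1.3550 / (30914.5380 * 0.5750) = 7.6227e-05 mol/L
c_final = A_f / (epsilon * l) = 0.6960 / (30914.5380 * 0.5750) = 3.9154e-05 mol/L
Exhaustion = (c_initial - c_final) / c_initial * 100 = (7.6227e-05 - 3.9154e-05) / 7.6227e-05 * 100 = 48.6347 %


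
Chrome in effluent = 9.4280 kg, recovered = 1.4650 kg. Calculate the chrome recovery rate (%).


Formula: Recovery = recovered / input * 100
Substituting: Recovery = 1.4650 / 9.4280 * 100
Result: 15.5388 %


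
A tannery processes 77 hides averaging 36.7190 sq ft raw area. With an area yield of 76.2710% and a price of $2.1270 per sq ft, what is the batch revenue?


Raw_total = N * avg_area = 77 * 36.7190 = 2827.3630 sq ft
Finished = Raw_total * yield / 100 = 2827.3630 * 76.2710 / 100 = 2156.4580 sq ft
Value = Finished * price = 2156.4580 * 2.1270 = 4586.7862 $


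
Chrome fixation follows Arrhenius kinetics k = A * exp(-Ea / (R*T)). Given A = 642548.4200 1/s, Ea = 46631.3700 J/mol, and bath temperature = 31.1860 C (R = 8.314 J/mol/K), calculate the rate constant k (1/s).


T_K = T_C + 273.15 = 31.1860 + 273.15 = 304.3360 K
exponent = -Ea / (R * T_K) = -46631.3700 / (8.314 * 304.3360) = -18.4296
k = A * exp(exponent) = 642548.4200 * exp(-18.4296) = 0.00636872 1/s


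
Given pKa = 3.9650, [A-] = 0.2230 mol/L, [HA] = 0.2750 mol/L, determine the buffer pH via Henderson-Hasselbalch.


ratio = [A-] / [HA] = 0.2230 / 0.2750 = 0.8109
log10(ratio) = -0.0910278
pH = pKa + log10(ratio) = 3.9650 - 0.0910278 = 3.8740


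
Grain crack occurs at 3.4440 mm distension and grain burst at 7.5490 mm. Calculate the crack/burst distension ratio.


Formula: Ratio = crack / burst
Substituting: Ratio = 3.4440 / 7.5490
Result: 0.4562


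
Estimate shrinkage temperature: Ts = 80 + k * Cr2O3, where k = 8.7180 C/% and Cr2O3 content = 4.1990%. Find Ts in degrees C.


Formula: Ts = 80 + k * Cr2O3
Substituting: Ts = 80 + 8.7180 * 4.1990
Result: 116.6069 C


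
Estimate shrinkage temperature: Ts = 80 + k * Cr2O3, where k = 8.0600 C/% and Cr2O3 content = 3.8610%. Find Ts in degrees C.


Formula: Ts = 80 + k * Cr2O3
Substituting: Ts = 80 + 8.0600 * 3.8610
Result: 111.1197 C


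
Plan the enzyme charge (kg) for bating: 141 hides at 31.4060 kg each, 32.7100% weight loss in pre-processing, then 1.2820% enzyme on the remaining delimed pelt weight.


Total_raw = N * avg_wt = 141 * 31.4060 = 4428.2460 kg
Substrate = Total_raw * (1 - loss/100) = 4428.2460 * (1 - 32.7100/100) = 2979.7667 kg
Enzyme = Substrate * pct / 100 = 2979.7667 * 1.2820 / 100 = 38.2006 kg


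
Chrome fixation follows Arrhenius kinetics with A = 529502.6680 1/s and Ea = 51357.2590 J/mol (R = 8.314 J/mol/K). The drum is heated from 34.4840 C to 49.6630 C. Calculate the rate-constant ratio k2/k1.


T1 = 34.4840 + 273.15 = 307.6340 K; T2 = 49.6630 + 273.15 = 322.8130 K
k1 = A * exp(-Ea/(R*T1)) = 529502.6680 * exp(-51357.2590/(8.314*307.6340)) = 0.00100777 1/s
k2 = A * exp(-Ea/(R*T2)) = 529502.6680 * exp(-51357.2590/(8.314*322.8130)) = 0.00259064 1/s
k2/k1 = 0.00259064 / 0.00100777 = 2.5707


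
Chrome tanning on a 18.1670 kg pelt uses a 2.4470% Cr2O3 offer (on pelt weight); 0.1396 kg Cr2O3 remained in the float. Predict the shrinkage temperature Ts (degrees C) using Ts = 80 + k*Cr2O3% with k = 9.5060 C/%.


Offered = pelt * offer_pct / 100 = 18.1670 * 2.4470 / 100 = 0.4445 kg
Uptake = offered - residual = 0.4445 - 0.1396 = 0.3049 kg
Cr2O3% on pelt = uptake / pelt * 100 = 0.3049 / 18.1670 * 100 = 1.6786 %
Ts = 80 + k * Cr2O3% = 80 + 9.5060 * 1.6786 = 95.9565 C
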